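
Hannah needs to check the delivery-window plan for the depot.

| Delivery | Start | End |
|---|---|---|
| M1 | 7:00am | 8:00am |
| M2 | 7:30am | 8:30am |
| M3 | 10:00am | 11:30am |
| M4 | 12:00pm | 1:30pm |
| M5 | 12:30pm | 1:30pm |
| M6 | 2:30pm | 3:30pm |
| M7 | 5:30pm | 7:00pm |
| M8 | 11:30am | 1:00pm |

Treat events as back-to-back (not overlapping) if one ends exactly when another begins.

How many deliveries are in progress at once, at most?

3

Sort all start/end points and keep a running count:
7:00am start M1 → 1
7:30am start M2 → 2
8:00am end M1 → 1
8:30am end M2 → 0
10:00am start M3 → 1
11:30am end M3 → 0
11:30am start M8 → 1
12:00pm start M4 → 2
12:30pm start M5 → 3
1:00pm end M8 → 2
1:30pm end M4 → 1
1:30pm end M5 → 0
2:30pm start M6 → 1
3:30pm end M6 → 0
5:30pm start M7 → 1
7:00pm end M7 → 0
Peak is 3, at 12:30pm (M4, M5, M8).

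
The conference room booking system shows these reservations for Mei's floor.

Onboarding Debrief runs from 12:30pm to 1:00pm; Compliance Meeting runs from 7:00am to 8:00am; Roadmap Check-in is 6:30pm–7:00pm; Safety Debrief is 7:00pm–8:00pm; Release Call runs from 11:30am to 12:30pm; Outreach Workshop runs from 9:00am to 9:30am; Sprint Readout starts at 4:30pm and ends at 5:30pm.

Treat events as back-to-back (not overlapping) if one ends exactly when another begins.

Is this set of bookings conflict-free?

Sorted by start: Compliance Meeting, Outreach Workshop, Release Call, Onboarding Debrief, Sprint Readout, Roadmap Check-in, Safety Debrief.
Outreach Workshop starts after Compliance Meeting ends — done with Compliance Meeting.
Release Call starts after Outreach Workshop ends — done with Outreach Workshop.
Onboarding Debrief starts exactly when Release Call ends (back-to-back, no overlap) — done with Release Call.
Sprint Readout starts after Onboarding Debrief ends — done with Onboarding Debrief.
Roadmap Check-in starts after Sprint Readout ends — done with Sprint Readout.
Safety Debrief starts exactly when Roadmap Check-in ends (back-to-back, no overlap).
Every pair is clear; the schedule has no overlaps.

Yes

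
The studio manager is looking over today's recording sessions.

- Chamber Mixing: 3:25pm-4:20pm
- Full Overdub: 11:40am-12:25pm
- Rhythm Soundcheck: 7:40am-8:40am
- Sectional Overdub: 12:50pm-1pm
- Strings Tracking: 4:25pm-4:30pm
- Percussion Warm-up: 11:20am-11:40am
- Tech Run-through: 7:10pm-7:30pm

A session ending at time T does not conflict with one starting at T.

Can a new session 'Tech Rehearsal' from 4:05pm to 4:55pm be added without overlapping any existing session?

No — it overlaps Chamber Mixing, Strings Tracking

Rhythm Soundcheck: ends 8:40am at or before Tech Rehearsal starts 4:05pm → clear.
Percussion Warm-up: ends 11:40am at or before Tech Rehearsal starts 4:05pm → clear.
Full Overdub: ends 12:25pm at or before Tech Rehearsal starts 4:05pm → clear.
Sectional Overdub: ends 1pm at or before Tech Rehearsal starts 4:05pm → clear.
Chamber Mixing: starts 3:25pm before Tech Rehearsal ends 4:55pm, and ends 4:20pm after Tech Rehearsal starts 4:05pm → overlap.
Strings Tracking: starts 4:25pm before Tech Rehearsal ends 4:55pm, and ends 4:30pm after Tech Rehearsal starts 4:05pm → overlap.
Tech Run-through: starts 7:10pm at or after Tech Rehearsal ends 4:55pm → clear.
Tech Rehearsal overlaps Chamber Mixing, Strings Tracking.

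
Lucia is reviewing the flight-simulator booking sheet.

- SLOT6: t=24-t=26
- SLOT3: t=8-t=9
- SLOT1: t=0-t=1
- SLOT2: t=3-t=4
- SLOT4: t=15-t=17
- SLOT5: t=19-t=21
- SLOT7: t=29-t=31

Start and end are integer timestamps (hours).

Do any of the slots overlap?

No

Check each pair: they overlap iff neither finishes before the other starts.
Sorted by start: SLOT1, SLOT2, SLOT3, SLOT4, SLOT5, SLOT6, SLOT7.
SLOT2 starts after SLOT1 ends, so nothing later overlaps SLOT1 either.
SLOT3 starts after SLOT2 ends, so nothing later overlaps SLOT2 either.
SLOT4 starts after SLOT3 ends, so nothing later overlaps SLOT3 either.
SLOT5 starts after SLOT4 ends, so nothing later overlaps SLOT4 either.
SLOT6 starts after SLOT5 ends, so nothing later overlaps SLOT5 either.
SLOT7 starts after SLOT6 ends.
Every pair is clear; the schedule has no overlaps.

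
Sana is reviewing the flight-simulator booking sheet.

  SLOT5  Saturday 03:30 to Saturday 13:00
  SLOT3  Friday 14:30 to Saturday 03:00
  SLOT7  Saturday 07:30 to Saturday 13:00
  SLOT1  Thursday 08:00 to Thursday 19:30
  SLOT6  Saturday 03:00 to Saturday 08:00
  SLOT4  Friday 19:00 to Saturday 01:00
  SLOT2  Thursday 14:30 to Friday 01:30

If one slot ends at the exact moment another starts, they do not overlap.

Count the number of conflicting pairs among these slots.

Sorted by start: SLOT1, SLOT2, SLOT3, SLOT4, SLOT6, SLOT5, SLOT7.
SLOT2 starts before SLOT1 ends → SLOT1 and SLOT2 overlap.
SLOT3 starts after SLOT1 ends; SLOT1 is clear from here.
SLOT3 starts after SLOT2 ends; SLOT2 is clear from here.
SLOT4 starts before SLOT3 ends → SLOT3 and SLOT4 overlap.
SLOT6 starts exactly when SLOT3 ends (back-to-back, no overlap); SLOT3 is clear from here.
SLOT6 starts after SLOT4 ends; SLOT4 is clear from here.
SLOT5 starts before SLOT6 ends → SLOT6 and SLOT5 overlap.
SLOT7 starts before SLOT6 ends → SLOT6 and SLOT7 overlap.
SLOT7 starts before SLOT5 ends → SLOT5 and SLOT7 overlap.
Overlapping pairs: SLOT1 & SLOT2, SLOT3 & SLOT4, SLOT5 & SLOT6, SLOT5 & SLOT7, SLOT6 & SLOT7 — 5 in total.

5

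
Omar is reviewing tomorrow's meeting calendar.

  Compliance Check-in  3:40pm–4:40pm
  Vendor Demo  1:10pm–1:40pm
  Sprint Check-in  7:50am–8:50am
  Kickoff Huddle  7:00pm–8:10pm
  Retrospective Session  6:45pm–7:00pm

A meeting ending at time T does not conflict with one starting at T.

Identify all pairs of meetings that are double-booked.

Check each pair: they overlap iff neither finishes before the other starts.
Sorted by start: Sprint Check-in, Vendor Demo, Compliance Check-in, Retrospective Session, Kickoff Huddle.
Vendor Demo starts after Sprint Check-in ends — done with Sprint Check-in.
Compliance Check-in starts after Vendor Demo ends — done with Vendor Demo.
Retrospective Session starts after Compliance Check-in ends — done with Compliance Check-in.
Kickoff Huddle starts exactly when Retrospective Session ends (back-to-back, no overlap).

no conflicts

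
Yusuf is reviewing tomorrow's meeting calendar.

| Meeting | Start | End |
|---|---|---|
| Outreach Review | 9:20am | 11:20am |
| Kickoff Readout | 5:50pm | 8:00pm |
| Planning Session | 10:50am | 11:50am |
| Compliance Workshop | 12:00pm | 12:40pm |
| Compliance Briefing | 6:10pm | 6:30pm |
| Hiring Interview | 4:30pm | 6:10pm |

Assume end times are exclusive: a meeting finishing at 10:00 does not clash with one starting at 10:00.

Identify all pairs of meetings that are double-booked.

Sorted by start: Outreach Review, Planning Session, Compliance Workshop, Hiring Interview, Kickoff Readout, Compliance Briefing.
Planning Session starts before Outreach Review ends → Outreach Review and Planning Session overlap.
Compliance Workshop starts after Outreach Review ends, so nothing later overlaps Outreach Review either.
Compliance Workshop starts after Planning Session ends, so nothing later overlaps Planning Session either.
Hiring Interview starts after Compliance Workshop ends, so nothing later overlaps Compliance Workshop either.
Kickoff Readout starts before Hiring Interview ends → Hiring Interview and Kickoff Readout overlap.
Compliance Briefing starts exactly when Hiring Interview ends (back-to-back, no overlap).
Compliance Briefing starts before Kickoff Readout ends → Kickoff Readout and Compliance Briefing overlap.

Compliance Briefing & Kickoff Readout, Hiring Interview & Kickoff Readout, Outreach Review & Planning Session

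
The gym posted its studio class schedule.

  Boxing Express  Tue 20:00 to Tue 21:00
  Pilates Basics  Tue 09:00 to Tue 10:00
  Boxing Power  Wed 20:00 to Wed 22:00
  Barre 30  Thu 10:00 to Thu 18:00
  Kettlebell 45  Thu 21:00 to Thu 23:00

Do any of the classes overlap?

Sorted by start: Pilates Basics, Boxing Express, Boxing Power, Barre 30, Kettlebell 45.
Boxing Express starts after Pilates Basics ends, so Pilates Basics has no further overlaps.
Boxing Power starts after Boxing Express ends, so Boxing Express has no further overlaps.
Barre 30 starts after Boxing Power ends, so Boxing Power has no further overlaps.
Kettlebell 45 starts after Barre 30 ends.
Every pair is clear; the schedule has no overlaps.

No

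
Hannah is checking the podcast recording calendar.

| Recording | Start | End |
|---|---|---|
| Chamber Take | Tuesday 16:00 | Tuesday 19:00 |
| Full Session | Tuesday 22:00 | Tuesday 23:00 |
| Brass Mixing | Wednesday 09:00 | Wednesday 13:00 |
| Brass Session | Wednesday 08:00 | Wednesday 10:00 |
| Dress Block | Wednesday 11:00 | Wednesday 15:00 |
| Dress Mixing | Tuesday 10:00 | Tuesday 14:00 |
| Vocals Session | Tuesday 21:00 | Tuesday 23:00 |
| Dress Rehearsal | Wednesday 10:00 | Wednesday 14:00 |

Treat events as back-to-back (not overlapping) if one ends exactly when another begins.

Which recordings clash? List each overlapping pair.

Check each pair: they overlap iff neither finishes before the other starts.
Sorted by start: Dress Mixing, Chamber Take, Vocals Session, Full Session, Brass Session, Brass Mixing, Dress Rehearsal, Dress Block.
Chamber Take starts after Dress Mixing ends — done with Dress Mixing.
Vocals Session starts after Chamber Take ends — done with Chamber Take.
Full Session starts before Vocals Session ends → Vocals Session and Full Session overlap.
Brass Session starts after Vocals Session ends — done with Vocals Session.
Brass Session starts after Full Session ends — done with Full Session.
Brass Mixing starts before Brass Session ends → Brass Session and Brass Mixing overlap.
Dress Rehearsal starts exactly when Brass Session ends (back-to-back, no overlap) — done with Brass Session.
Dress Rehearsal starts before Brass Mixing ends → Brass Mixing and Dress Rehearsal overlap.
Dress Block starts before Brass Mixing ends → Brass Mixing and Dress Block overlap.
Dress Block starts before Dress Rehearsal ends → Dress Rehearsal and Dress Block overlap.

Brass Mixing & Brass Session, Brass Mixing & Dress Block, Brass Mixing & Dress Rehearsal, Dress Block & Dress Rehearsal, Full Session & Vocals Session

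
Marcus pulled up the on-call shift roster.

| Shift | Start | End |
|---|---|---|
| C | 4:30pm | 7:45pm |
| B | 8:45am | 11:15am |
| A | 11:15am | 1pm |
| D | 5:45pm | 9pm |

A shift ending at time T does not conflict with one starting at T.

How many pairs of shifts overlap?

1

Sorted by start: B, A, C, D.
A starts exactly when B ends (back-to-back, no overlap) — done with B.
C starts after A ends — done with A.
D starts before C ends → C and D overlap.
Overlapping pairs: C & D — 1 in total.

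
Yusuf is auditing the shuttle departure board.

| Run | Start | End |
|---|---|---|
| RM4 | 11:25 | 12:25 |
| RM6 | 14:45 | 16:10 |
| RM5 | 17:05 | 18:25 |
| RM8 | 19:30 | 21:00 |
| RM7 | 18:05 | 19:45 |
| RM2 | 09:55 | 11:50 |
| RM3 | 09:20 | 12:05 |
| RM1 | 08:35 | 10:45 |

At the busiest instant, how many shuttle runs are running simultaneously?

3

Sweep the timeline, counting +1 at each start and −1 at each end (ends before starts at a tie):
08:35 start RM1 → 1
09:20 start RM3 → 2
09:55 start RM2 → 3
10:45 end RM1 → 2
11:25 start RM4 → 3
11:50 end RM2 → 2
12:05 end RM3 → 1
12:25 end RM4 → 0
14:45 start RM6 → 1
16:10 end RM6 → 0
17:05 start RM5 → 1
18:05 start RM7 → 2
18:25 end RM5 → 1
19:30 start RM8 → 2
19:45 end RM7 → 1
21:00 end RM8 → 0
Peak is 3, at 09:55 (RM1, RM2, RM3).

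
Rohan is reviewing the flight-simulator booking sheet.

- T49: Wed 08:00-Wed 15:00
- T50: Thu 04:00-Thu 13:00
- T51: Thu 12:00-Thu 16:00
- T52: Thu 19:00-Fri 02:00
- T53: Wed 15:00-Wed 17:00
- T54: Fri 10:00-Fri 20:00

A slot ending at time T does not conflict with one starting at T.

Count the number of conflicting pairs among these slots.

Sorted by start: T49, T53, T50, T51, T52, T54.
T53 starts exactly when T49 ends (back-to-back, no overlap); T49 is clear from here.
T50 starts after T53 ends; T53 is clear from here.
T51 starts before T50 ends → T50 and T51 overlap.
T52 starts after T50 ends; T50 is clear from here.
T52 starts after T51 ends; T51 is clear from here.
T54 starts after T52 ends.
Overlapping pairs: T50 & T51 — 1 in total.

1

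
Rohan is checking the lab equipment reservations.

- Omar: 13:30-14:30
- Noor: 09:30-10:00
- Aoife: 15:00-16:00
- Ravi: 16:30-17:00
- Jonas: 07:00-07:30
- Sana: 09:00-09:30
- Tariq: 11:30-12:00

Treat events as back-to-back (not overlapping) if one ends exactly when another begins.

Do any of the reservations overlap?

No

Sorted by start: Jonas, Sana, Noor, Tariq, Omar, Aoife, Ravi.
Sana starts after Jonas ends, so nothing later overlaps Jonas either.
Noor starts exactly when Sana ends (back-to-back, no overlap), so nothing later overlaps Sana either.
Tariq starts after Noor ends, so nothing later overlaps Noor either.
Omar starts after Tariq ends, so nothing later overlaps Tariq either.
Aoife starts after Omar ends, so nothing later overlaps Omar either.
Ravi starts after Aoife ends.
Every pair is clear; the schedule has no overlaps.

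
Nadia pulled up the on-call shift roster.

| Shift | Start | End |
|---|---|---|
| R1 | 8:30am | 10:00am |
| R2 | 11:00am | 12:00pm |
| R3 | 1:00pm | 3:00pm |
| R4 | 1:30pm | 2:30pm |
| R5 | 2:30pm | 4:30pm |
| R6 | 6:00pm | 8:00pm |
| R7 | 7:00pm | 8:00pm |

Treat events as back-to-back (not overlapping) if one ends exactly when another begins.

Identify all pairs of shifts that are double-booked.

Check each pair: they overlap iff neither finishes before the other starts.
Sorted by start: R1, R2, R3, R4, R5, R6, R7.
R2 starts after R1 ends, so nothing later overlaps R1 either.
R3 starts after R2 ends, so nothing later overlaps R2 either.
R4 starts before R3 ends → R3 and R4 overlap.
R5 starts before R3 ends → R3 and R5 overlap.
R6 starts after R3 ends, so nothing later overlaps R3 either.
R5 starts exactly when R4 ends (back-to-back, no overlap), so nothing later overlaps R4 either.
R6 starts after R5 ends, so nothing later overlaps R5 either.
R7 starts before R6 ends → R6 and R7 overlap.

R3 & R4, R3 & R5, R6 & R7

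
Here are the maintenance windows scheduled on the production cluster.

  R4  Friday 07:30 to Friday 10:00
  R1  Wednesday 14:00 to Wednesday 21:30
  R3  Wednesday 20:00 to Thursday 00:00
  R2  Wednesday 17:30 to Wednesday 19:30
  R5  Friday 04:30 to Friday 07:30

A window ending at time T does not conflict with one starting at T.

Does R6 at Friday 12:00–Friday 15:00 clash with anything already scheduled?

R1: ends Wednesday 21:30 at or before R6 starts Friday 12:00 → clear.
R2: ends Wednesday 19:30 at or before R6 starts Friday 12:00 → clear.
R3: ends Thursday 00:00 at or before R6 starts Friday 12:00 → clear.
R5: ends Friday 07:30 at or before R6 starts Friday 12:00 → clear.
R4: ends Friday 10:00 at or before R6 starts Friday 12:00 → clear.

No — it doesn't clash with anything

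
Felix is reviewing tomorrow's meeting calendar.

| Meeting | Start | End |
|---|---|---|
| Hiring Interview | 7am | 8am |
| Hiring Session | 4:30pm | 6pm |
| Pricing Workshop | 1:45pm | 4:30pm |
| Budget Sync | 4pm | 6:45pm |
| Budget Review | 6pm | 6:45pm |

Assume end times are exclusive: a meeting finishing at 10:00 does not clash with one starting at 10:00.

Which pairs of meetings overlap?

Budget Review & Budget Sync, Budget Sync & Hiring Session, Budget Sync & Pricing Workshop

Sorted by start: Hiring Interview, Pricing Workshop, Budget Sync, Hiring Session, Budget Review.
Pricing Workshop starts after Hiring Interview ends — done with Hiring Interview.
Budget Sync starts before Pricing Workshop ends → Pricing Workshop and Budget Sync overlap.
Hiring Session starts exactly when Pricing Workshop ends (back-to-back, no overlap) — done with Pricing Workshop.
Hiring Session starts before Budget Sync ends → Budget Sync and Hiring Session overlap.
Budget Review starts before Budget Sync ends → Budget Sync and Budget Review overlap.
Budget Review starts exactly when Hiring Session ends (back-to-back, no overlap).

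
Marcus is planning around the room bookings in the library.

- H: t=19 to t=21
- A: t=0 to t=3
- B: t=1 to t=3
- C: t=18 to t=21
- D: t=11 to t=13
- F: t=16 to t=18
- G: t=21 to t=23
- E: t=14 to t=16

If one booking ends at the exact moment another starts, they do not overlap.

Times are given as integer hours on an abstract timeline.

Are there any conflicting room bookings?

Sorted by start: A, B, D, E, F, C, H, G.
B starts before A ends → A and B overlap.
That's a conflict, so the schedule is not conflict-free.

Yes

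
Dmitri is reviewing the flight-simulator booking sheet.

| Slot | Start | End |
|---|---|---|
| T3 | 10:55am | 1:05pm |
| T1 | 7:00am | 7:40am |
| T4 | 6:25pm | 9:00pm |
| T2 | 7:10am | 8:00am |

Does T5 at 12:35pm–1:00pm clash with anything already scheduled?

T1: ends 7:40am at or before T5 starts 12:35pm → clear.
T2: ends 8:00am at or before T5 starts 12:35pm → clear.
T3: starts 10:55am before T5 ends 1:00pm, and ends 1:05pm after T5 starts 12:35pm → overlap.
T4: starts 6:25pm at or after T5 ends 1:00pm → clear.
T5 overlaps T3.

Yes — it overlaps T3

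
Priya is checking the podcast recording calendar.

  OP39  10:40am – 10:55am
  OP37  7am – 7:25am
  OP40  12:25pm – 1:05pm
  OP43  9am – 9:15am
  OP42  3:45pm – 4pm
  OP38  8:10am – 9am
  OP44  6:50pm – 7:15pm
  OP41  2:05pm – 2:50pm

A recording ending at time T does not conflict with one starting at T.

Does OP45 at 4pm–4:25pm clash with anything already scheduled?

OP37: ends 7:25am at or before OP45 starts 4pm → clear.
OP38: ends 9am at or before OP45 starts 4pm → clear.
OP43: ends 9:15am at or before OP45 starts 4pm → clear.
OP39: ends 10:55am at or before OP45 starts 4pm → clear.
OP40: ends 1:05pm at or before OP45 starts 4pm → clear.
OP41: ends 2:50pm at or before OP45 starts 4pm → clear.
OP42: ends 4pm at or before OP45 starts 4pm → clear.
OP44: starts 6:50pm at or after OP45 ends 4:25pm → clear.

No — it doesn't clash with anything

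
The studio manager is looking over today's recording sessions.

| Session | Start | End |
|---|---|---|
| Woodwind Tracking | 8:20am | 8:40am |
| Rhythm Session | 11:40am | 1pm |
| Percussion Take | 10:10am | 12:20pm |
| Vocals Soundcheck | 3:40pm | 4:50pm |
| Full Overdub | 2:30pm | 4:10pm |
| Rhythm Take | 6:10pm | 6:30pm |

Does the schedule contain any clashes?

Sorted by start: Woodwind Tracking, Percussion Take, Rhythm Session, Full Overdub, Vocals Soundcheck, Rhythm Take.
Percussion Take starts after Woodwind Tracking ends — done with Woodwind Tracking.
Rhythm Session starts before Percussion Take ends → Percussion Take and Rhythm Session overlap.
That's a conflict, so the schedule is not conflict-free.

Yes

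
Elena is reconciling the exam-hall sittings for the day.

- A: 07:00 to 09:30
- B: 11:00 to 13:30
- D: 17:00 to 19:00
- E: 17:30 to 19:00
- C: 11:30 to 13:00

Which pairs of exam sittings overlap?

B & C, D & E

Sorted by start: A, B, C, D, E.
B starts after A ends — done with A.
C starts before B ends → B and C overlap.
D starts after B ends — done with B.
D starts after C ends — done with C.
E starts before D ends → D and E overlap.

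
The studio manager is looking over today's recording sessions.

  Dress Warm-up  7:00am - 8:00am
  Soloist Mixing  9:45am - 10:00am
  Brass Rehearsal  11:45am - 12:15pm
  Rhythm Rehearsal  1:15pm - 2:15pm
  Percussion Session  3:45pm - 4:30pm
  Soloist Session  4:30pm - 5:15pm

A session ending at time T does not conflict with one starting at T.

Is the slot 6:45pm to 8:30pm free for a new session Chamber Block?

Dress Warm-up: ends 8:00am at or before Chamber Block starts 6:45pm → clear.
Soloist Mixing: ends 10:00am at or before Chamber Block starts 6:45pm → clear.
Brass Rehearsal: ends 12:15pm at or before Chamber Block starts 6:45pm → clear.
Rhythm Rehearsal: ends 2:15pm at or before Chamber Block starts 6:45pm → clear.
Percussion Session: ends 4:30pm at or before Chamber Block starts 6:45pm → clear.
Soloist Session: ends 5:15pm at or before Chamber Block starts 6:45pm → clear.

Yes — the slot is free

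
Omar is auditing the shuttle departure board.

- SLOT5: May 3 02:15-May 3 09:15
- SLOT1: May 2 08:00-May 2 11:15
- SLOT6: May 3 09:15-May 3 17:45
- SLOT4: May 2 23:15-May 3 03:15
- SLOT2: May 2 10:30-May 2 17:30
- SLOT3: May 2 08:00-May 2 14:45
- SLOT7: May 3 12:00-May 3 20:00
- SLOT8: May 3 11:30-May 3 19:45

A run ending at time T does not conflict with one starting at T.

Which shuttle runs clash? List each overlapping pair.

SLOT1 & SLOT2, SLOT1 & SLOT3, SLOT2 & SLOT3, SLOT4 & SLOT5, SLOT6 & SLOT7, SLOT6 & SLOT8, SLOT7 & SLOT8

Sorted by start: SLOT1, SLOT3, SLOT2, SLOT4, SLOT5, SLOT6, SLOT8, SLOT7.
SLOT3 starts before SLOT1 ends → SLOT1 and SLOT3 overlap.
SLOT2 starts before SLOT1 ends → SLOT1 and SLOT2 overlap.
SLOT4 starts after SLOT1 ends; SLOT1 is clear from here.
SLOT2 starts before SLOT3 ends → SLOT3 and SLOT2 overlap.
SLOT4 starts after SLOT3 ends; SLOT3 is clear from here.
SLOT4 starts after SLOT2 ends; SLOT2 is clear from here.
SLOT5 starts before SLOT4 ends → SLOT4 and SLOT5 overlap.
SLOT6 starts after SLOT4 ends; SLOT4 is clear from here.
SLOT6 starts exactly when SLOT5 ends (back-to-back, no overlap); SLOT5 is clear from here.
SLOT8 starts before SLOT6 ends → SLOT6 and SLOT8 overlap.
SLOT7 starts before SLOT6 ends → SLOT6 and SLOT7 overlap.
SLOT7 starts before SLOT8 ends → SLOT8 and SLOT7 overlap.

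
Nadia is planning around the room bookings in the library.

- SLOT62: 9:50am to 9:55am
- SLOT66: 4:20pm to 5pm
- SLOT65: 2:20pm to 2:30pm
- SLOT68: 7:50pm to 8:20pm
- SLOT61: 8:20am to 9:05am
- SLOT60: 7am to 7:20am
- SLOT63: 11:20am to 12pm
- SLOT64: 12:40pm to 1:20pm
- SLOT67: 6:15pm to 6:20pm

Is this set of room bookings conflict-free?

Yes

Sorted by start: SLOT60, SLOT61, SLOT62, SLOT63, SLOT64, SLOT65, SLOT66, SLOT67, SLOT68.
SLOT61 starts after SLOT60 ends — done with SLOT60.
SLOT62 starts after SLOT61 ends — done with SLOT61.
SLOT63 starts after SLOT62 ends — done with SLOT62.
SLOT64 starts after SLOT63 ends — done with SLOT63.
SLOT65 starts after SLOT64 ends — done with SLOT64.
SLOT66 starts after SLOT65 ends — done with SLOT65.
SLOT67 starts after SLOT66 ends — done with SLOT66.
SLOT68 starts after SLOT67 ends.
Every pair is clear; the schedule has no overlaps.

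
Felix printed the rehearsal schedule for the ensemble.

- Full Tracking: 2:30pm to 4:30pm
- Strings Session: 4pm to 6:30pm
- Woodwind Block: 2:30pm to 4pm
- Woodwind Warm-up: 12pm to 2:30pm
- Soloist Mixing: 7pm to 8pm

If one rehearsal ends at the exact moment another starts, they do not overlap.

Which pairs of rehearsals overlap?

Full Tracking & Strings Session, Full Tracking & Woodwind Block

Sorted by start: Woodwind Warm-up, Woodwind Block, Full Tracking, Strings Session, Soloist Mixing.
Woodwind Block starts exactly when Woodwind Warm-up ends (back-to-back, no overlap); Woodwind Warm-up is clear from here.
Full Tracking starts before Woodwind Block ends → Woodwind Block and Full Tracking overlap.
Strings Session starts exactly when Woodwind Block ends (back-to-back, no overlap); Woodwind Block is clear from here.
Strings Session starts before Full Tracking ends → Full Tracking and Strings Session overlap.
Soloist Mixing starts after Full Tracking ends.
Soloist Mixing starts after Strings Session ends.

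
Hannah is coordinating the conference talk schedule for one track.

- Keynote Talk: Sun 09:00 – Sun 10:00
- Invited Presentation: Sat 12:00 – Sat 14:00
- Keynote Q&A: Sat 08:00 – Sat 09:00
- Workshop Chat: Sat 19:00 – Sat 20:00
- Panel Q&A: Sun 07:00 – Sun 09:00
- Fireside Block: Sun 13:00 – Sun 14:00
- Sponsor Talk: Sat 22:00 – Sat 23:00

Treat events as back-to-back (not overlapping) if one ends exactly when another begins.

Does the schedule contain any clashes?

No

Sorted by start: Keynote Q&A, Invited Presentation, Workshop Chat, Sponsor Talk, Panel Q&A, Keynote Talk, Fireside Block.
Invited Presentation starts after Keynote Q&A ends; Keynote Q&A is clear from here.
Workshop Chat starts after Invited Presentation ends; Invited Presentation is clear from here.
Sponsor Talk starts after Workshop Chat ends; Workshop Chat is clear from here.
Panel Q&A starts after Sponsor Talk ends; Sponsor Talk is clear from here.
Keynote Talk starts exactly when Panel Q&A ends (back-to-back, no overlap); Panel Q&A is clear from here.
Fireside Block starts after Keynote Talk ends.
Every pair is clear; the schedule has no overlaps.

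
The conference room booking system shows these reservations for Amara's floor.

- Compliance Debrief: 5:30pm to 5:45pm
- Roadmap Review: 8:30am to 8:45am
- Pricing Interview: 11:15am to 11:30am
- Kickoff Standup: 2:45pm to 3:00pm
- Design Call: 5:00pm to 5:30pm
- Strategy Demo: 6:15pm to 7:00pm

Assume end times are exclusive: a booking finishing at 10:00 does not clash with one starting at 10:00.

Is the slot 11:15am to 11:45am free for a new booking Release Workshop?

No — it overlaps Pricing Interview

Roadmap Review: ends 8:45am at or before Release Workshop starts 11:15am → clear.
Pricing Interview: starts 11:15am before Release Workshop ends 11:45am, and ends 11:30am after Release Workshop starts 11:15am → overlap.
Kickoff Standup: starts 2:45pm at or after Release Workshop ends 11:45am → clear.
Design Call: starts 5:00pm at or after Release Workshop ends 11:45am → clear.
Compliance Debrief: starts 5:30pm at or after Release Workshop ends 11:45am → clear.
Strategy Demo: starts 6:15pm at or after Release Workshop ends 11:45am → clear.
Release Workshop overlaps Pricing Interview.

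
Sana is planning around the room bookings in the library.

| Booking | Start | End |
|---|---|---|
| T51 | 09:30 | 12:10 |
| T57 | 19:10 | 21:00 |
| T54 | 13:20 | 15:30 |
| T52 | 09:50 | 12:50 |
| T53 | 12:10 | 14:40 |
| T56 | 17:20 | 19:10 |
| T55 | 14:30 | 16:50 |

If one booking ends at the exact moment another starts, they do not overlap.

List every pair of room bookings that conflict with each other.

T51 & T52, T52 & T53, T53 & T54, T53 & T55, T54 & T55

Two intervals overlap when each starts before the other ends.
Sorted by start: T51, T52, T53, T54, T55, T56, T57.
T52 starts before T51 ends → T51 and T52 overlap.
T53 starts exactly when T51 ends (back-to-back, no overlap) — done with T51.
T53 starts before T52 ends → T52 and T53 overlap.
T54 starts after T52 ends — done with T52.
T54 starts before T53 ends → T53 and T54 overlap.
T55 starts before T53 ends → T53 and T55 overlap.
T56 starts after T53 ends — done with T53.
T55 starts before T54 ends → T54 and T55 overlap.
T56 starts after T54 ends — done with T54.
T56 starts after T55 ends — done with T55.
T57 starts exactly when T56 ends (back-to-back, no overlap).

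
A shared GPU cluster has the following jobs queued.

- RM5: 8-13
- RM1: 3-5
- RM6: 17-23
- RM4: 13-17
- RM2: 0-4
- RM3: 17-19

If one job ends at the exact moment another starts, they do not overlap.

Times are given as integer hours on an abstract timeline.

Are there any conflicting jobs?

Yes

Sorted by start: RM2, RM1, RM5, RM4, RM3, RM6.
RM1 starts before RM2 ends → RM2 and RM1 overlap.
That's a conflict, so the schedule is not conflict-free.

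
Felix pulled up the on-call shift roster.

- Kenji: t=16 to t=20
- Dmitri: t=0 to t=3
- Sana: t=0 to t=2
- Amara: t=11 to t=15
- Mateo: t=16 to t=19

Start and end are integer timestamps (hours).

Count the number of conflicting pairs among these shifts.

Two intervals overlap when each starts before the other ends.
Sorted by start: Sana, Dmitri, Amara, Kenji, Mateo.
Dmitri starts before Sana ends → Sana and Dmitri overlap.
Amara starts after Sana ends; Sana is clear from here.
Amara starts after Dmitri ends; Dmitri is clear from here.
Kenji starts after Amara ends; Amara is clear from here.
Mateo starts before Kenji ends → Kenji and Mateo overlap.
Overlapping pairs: Dmitri & Sana, Kenji & Mateo — 2 in total.

2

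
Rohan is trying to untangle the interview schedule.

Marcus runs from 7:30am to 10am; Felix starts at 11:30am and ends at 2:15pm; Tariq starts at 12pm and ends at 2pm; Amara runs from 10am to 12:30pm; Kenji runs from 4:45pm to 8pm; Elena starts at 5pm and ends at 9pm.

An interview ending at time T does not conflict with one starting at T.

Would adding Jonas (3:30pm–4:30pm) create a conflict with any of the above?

Marcus: ends 10am at or before Jonas starts 3:30pm → clear.
Amara: ends 12:30pm at or before Jonas starts 3:30pm → clear.
Felix: ends 2:15pm at or before Jonas starts 3:30pm → clear.
Tariq: ends 2pm at or before Jonas starts 3:30pm → clear.
Kenji: starts 4:45pm at or after Jonas ends 4:30pm → clear.
Elena: starts 5pm at or after Jonas ends 4:30pm → clear.

No — it doesn't clash with anything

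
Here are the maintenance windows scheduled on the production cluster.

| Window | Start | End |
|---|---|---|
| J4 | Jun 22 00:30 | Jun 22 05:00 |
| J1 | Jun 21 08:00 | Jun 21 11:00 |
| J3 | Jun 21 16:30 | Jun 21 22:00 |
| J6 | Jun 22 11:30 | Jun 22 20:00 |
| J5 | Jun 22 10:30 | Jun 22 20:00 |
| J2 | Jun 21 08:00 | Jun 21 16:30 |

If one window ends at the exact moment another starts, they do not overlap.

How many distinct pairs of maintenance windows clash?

2

Check each pair: they overlap iff neither finishes before the other starts.
Sorted by start: J1, J2, J3, J4, J5, J6.
J2 starts before J1 ends → J1 and J2 overlap.
J3 starts after J1 ends, so J1 has no further overlaps.
J3 starts exactly when J2 ends (back-to-back, no overlap), so J2 has no further overlaps.
J4 starts after J3 ends, so J3 has no further overlaps.
J5 starts after J4 ends, so J4 has no further overlaps.
J6 starts before J5 ends → J5 and J6 overlap.
Overlapping pairs: J1 & J2, J5 & J6 — 2 in total.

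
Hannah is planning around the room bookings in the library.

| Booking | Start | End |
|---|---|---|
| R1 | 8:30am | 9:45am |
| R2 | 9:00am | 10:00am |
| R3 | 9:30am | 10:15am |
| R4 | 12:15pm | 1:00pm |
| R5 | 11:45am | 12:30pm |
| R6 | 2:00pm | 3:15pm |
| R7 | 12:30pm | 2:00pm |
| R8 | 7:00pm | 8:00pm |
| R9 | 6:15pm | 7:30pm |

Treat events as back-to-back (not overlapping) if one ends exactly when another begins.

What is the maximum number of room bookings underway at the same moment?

3

Sort all start/end points and keep a running count:
8:30am start R1 → 1
9:00am start R2 → 2
9:30am start R3 → 3
9:45am end R1 → 2
10:00am end R2 → 1
10:15am end R3 → 0
11:45am start R5 → 1
12:15pm start R4 → 2
12:30pm end R5 → 1
12:30pm start R7 → 2
1:00pm end R4 → 1
2:00pm end R7 → 0
2:00pm start R6 → 1
3:15pm end R6 → 0
6:15pm start R9 → 1
7:00pm start R8 → 2
7:30pm end R9 → 1
8:00pm end R8 → 0
Peak is 3, at 9:30am (R1, R2, R3).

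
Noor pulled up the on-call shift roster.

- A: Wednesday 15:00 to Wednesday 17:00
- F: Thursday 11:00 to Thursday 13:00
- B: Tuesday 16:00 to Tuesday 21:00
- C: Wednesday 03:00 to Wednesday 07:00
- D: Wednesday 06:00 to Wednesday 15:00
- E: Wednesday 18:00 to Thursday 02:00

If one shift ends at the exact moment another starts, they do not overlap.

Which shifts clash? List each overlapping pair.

Two intervals overlap when each starts before the other ends.
Sorted by start: B, C, D, A, E, F.
C starts after B ends — done with B.
D starts before C ends → C and D overlap.
A starts after C ends — done with C.
A starts exactly when D ends (back-to-back, no overlap) — done with D.
E starts after A ends — done with A.
F starts after E ends.

C & D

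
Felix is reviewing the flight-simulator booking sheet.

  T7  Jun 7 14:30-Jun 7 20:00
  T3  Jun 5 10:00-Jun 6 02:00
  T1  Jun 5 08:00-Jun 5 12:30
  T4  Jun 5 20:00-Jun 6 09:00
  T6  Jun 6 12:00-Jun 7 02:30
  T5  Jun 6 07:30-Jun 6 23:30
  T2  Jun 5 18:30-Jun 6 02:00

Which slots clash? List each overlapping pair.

Check each pair: they overlap iff neither finishes before the other starts.
Sorted by start: T1, T3, T2, T4, T5, T6, T7.
T3 starts before T1 ends → T1 and T3 overlap.
T2 starts after T1 ends, so nothing later overlaps T1 either.
T2 starts before T3 ends → T3 and T2 overlap.
T4 starts before T3 ends → T3 and T4 overlap.
T5 starts after T3 ends, so nothing later overlaps T3 either.
T4 starts before T2 ends → T2 and T4 overlap.
T5 starts after T2 ends, so nothing later overlaps T2 either.
T5 starts before T4 ends → T4 and T5 overlap.
T6 starts after T4 ends, so nothing later overlaps T4 either.
T6 starts before T5 ends → T5 and T6 overlap.
T7 starts after T5 ends.
T7 starts after T6 ends.

T1 & T3, T2 & T3, T2 & T4, T3 & T4, T4 & T5, T5 & T6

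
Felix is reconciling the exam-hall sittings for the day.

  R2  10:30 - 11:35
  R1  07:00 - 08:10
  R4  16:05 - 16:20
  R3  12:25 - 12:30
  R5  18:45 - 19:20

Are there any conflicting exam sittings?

Sorted by start: R1, R2, R3, R4, R5.
R2 starts after R1 ends; R1 is clear from here.
R3 starts after R2 ends; R2 is clear from here.
R4 starts after R3 ends; R3 is clear from here.
R5 starts after R4 ends.
Every pair is clear; the schedule has no overlaps.

No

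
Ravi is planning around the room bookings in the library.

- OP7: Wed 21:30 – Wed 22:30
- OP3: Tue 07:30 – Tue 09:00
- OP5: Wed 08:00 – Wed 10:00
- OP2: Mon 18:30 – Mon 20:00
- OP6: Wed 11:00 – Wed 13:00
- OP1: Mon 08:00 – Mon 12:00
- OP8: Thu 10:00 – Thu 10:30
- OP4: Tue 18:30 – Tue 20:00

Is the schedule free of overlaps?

Sorted by start: OP1, OP2, OP3, OP4, OP5, OP6, OP7, OP8.
OP2 starts after OP1 ends — done with OP1.
OP3 starts after OP2 ends — done with OP2.
OP4 starts after OP3 ends — done with OP3.
OP5 starts after OP4 ends — done with OP4.
OP6 starts after OP5 ends — done with OP5.
OP7 starts after OP6 ends — done with OP6.
OP8 starts after OP7 ends.
Every pair is clear; the schedule has no overlaps.

Yes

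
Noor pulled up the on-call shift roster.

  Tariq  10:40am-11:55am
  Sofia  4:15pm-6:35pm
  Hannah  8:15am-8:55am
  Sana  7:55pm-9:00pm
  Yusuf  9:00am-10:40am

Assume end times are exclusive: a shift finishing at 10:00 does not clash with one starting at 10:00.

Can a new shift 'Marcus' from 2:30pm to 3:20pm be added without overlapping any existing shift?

Yes — the slot is free

Hannah: ends 8:55am at or before Marcus starts 2:30pm → clear.
Yusuf: ends 10:40am at or before Marcus starts 2:30pm → clear.
Tariq: ends 11:55am at or before Marcus starts 2:30pm → clear.
Sofia: starts 4:15pm at or after Marcus ends 3:20pm → clear.
Sana: starts 7:55pm at or after Marcus ends 3:20pm → clear.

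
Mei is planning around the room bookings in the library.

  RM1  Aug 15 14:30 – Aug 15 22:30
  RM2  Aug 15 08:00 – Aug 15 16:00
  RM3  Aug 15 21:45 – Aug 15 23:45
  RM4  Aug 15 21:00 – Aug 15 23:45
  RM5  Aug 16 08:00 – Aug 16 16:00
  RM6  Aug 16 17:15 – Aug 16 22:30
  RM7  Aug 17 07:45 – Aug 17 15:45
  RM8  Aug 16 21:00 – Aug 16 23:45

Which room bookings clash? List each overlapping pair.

RM1 & RM2, RM1 & RM3, RM1 & RM4, RM3 & RM4, RM6 & RM8

Two intervals overlap when each starts before the other ends.
Sorted by start: RM2, RM1, RM4, RM3, RM5, RM6, RM8, RM7.
RM1 starts before RM2 ends → RM2 and RM1 overlap.
RM4 starts after RM2 ends, so RM2 has no further overlaps.
RM4 starts before RM1 ends → RM1 and RM4 overlap.
RM3 starts before RM1 ends → RM1 and RM3 overlap.
RM5 starts after RM1 ends, so RM1 has no further overlaps.
RM3 starts before RM4 ends → RM4 and RM3 overlap.
RM5 starts after RM4 ends, so RM4 has no further overlaps.
RM5 starts after RM3 ends, so RM3 has no further overlaps.
RM6 starts after RM5 ends, so RM5 has no further overlaps.
RM8 starts before RM6 ends → RM6 and RM8 overlap.
RM7 starts after RM6 ends.
RM7 starts after RM8 ends.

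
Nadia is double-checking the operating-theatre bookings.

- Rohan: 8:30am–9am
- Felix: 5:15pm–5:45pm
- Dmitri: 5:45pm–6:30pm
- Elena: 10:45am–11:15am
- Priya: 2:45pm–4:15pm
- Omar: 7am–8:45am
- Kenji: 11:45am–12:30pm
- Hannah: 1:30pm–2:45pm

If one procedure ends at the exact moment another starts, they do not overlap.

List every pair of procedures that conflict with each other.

Omar & Rohan

Two intervals overlap when each starts before the other ends.
Sorted by start: Omar, Rohan, Elena, Kenji, Hannah, Priya, Felix, Dmitri.
Rohan starts before Omar ends → Omar and Rohan overlap.
Elena starts after Omar ends, so Omar has no further overlaps.
Elena starts after Rohan ends, so Rohan has no further overlaps.
Kenji starts after Elena ends, so Elena has no further overlaps.
Hannah starts after Kenji ends, so Kenji has no further overlaps.
Priya starts exactly when Hannah ends (back-to-back, no overlap), so Hannah has no further overlaps.
Felix starts after Priya ends, so Priya has no further overlaps.
Dmitri starts exactly when Felix ends (back-to-back, no overlap).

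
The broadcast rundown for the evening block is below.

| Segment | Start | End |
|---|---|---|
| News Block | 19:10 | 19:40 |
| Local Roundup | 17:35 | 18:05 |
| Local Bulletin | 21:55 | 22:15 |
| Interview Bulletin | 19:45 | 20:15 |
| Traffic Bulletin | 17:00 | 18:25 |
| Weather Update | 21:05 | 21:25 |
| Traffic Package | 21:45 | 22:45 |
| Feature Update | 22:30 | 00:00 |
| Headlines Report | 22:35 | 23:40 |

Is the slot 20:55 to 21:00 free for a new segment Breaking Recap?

Yes — the slot is free

Traffic Bulletin: ends 18:25 at or before Breaking Recap starts 20:55 → clear.
Local Roundup: ends 18:05 at or before Breaking Recap starts 20:55 → clear.
News Block: ends 19:40 at or before Breaking Recap starts 20:55 → clear.
Interview Bulletin: ends 20:15 at or before Breaking Recap starts 20:55 → clear.
Weather Update: starts 21:05 at or after Breaking Recap ends 21:00 → clear.
Traffic Package: starts 21:45 at or after Breaking Recap ends 21:00 → clear.
Local Bulletin: starts 21:55 at or after Breaking Recap ends 21:00 → clear.
Feature Update: starts 22:30 at or after Breaking Recap ends 21:00 → clear.
Headlines Report: starts 22:35 at or after Breaking Recap ends 21:00 → clear.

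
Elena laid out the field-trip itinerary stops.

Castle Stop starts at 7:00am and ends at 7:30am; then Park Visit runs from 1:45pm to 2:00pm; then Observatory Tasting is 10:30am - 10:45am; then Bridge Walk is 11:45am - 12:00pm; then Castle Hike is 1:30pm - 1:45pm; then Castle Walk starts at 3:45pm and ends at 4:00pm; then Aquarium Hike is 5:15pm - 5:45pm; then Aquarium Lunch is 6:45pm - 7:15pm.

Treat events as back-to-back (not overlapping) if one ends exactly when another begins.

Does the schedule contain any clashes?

Sorted by start: Castle Stop, Observatory Tasting, Bridge Walk, Castle Hike, Park Visit, Castle Walk, Aquarium Hike, Aquarium Lunch.
Observatory Tasting starts after Castle Stop ends, so nothing later overlaps Castle Stop either.
Bridge Walk starts after Observatory Tasting ends, so nothing later overlaps Observatory Tasting either.
Castle Hike starts after Bridge Walk ends, so nothing later overlaps Bridge Walk either.
Park Visit starts exactly when Castle Hike ends (back-to-back, no overlap), so nothing later overlaps Castle Hike either.
Castle Walk starts after Park Visit ends, so nothing later overlaps Park Visit either.
Aquarium Hike starts after Castle Walk ends, so nothing later overlaps Castle Walk either.
Aquarium Lunch starts after Aquarium Hike ends.
Every pair is clear; the schedule has no overlaps.

No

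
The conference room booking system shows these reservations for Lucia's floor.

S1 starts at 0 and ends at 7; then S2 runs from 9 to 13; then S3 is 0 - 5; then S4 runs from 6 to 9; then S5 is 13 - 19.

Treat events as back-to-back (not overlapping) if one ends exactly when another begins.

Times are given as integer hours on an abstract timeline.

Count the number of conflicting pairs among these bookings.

2

Sorted by start: S1, S3, S4, S2, S5.
S3 starts before S1 ends → S1 and S3 overlap.
S4 starts before S1 ends → S1 and S4 overlap.
S2 starts after S1 ends, so S1 has no further overlaps.
S4 starts after S3 ends, so S3 has no further overlaps.
S2 starts exactly when S4 ends (back-to-back, no overlap), so S4 has no further overlaps.
S5 starts exactly when S2 ends (back-to-back, no overlap).
Overlapping pairs: S1 & S3, S1 & S4 — 2 in total.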